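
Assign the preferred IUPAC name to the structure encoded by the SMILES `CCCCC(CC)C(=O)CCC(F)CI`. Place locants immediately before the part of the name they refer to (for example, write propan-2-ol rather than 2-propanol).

6-ethyl-2-fluoro-1-iododecan-5-one

Counting along the main chain through the carbonyl gives 10 carbons: the parent is decane.
The principal characteristic group is a ketone (C=O on an internal carbon), named with the suffix -one.
Choose the numbering such that numbering from this end puts the carbonyl group at C-5 rather than C-6.
With this numbering: the carbonyl at C-5; an ethyl group at C-6; a fluoro group at C-2; an iodo group at C-1.
Prefixes are listed alphabetically: ethyl, fluoro, iodo.
The name is 6-ethyl-2-fluoro-1-iododecan-5-one.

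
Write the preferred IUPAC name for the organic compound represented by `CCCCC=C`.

hex-1-ene

The longest carbon chain that includes the multiple bond has 6 carbons, so the parent hydride is hexane.
The chain contains a C=C double bond, so the unsaturation ending is -ene.
The numbering direction is chosen so that numbering from this end puts the double bond at C-1 rather than C-5.
This places the double bond between C-1 and C-2.
Putting it together: hex-1-ene.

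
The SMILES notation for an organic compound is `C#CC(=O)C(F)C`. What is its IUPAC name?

The longest carbon chain that includes the carbonyl and the multiple bond has 5 carbons, so the parent hydride is pentane.
The principal characteristic group is a ketone (C=O on an internal carbon), named with the suffix -one.
There is one C≡C triple bond, indicated by the ending -yne.
The numbering direction is chosen so that numbering from this end puts the triple bond at C-1 rather than C-4.
With this numbering: the carbonyl at C-3; the triple bond between C-1 and C-2; a fluoro group at C-4.
Putting it together: 4-fluoropent-1-yn-3-one.

4-fluoropent-1-yn-3-one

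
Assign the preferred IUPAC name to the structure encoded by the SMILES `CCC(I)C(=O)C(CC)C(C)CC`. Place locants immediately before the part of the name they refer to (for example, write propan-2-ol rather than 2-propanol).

5-ethyl-3-iodo-6-methyloctan-4-one

The longest chain bearing the carbonyl is 8 carbons long (octane).
The principal characteristic group is a ketone (C=O on an internal carbon), named with the suffix -one.
The numbering direction is chosen so that numbering from this end puts the carbonyl group at C-4 rather than C-5.
With this numbering: the carbonyl at C-4; an ethyl group at C-5; an iodo group at C-3; a methyl group at C-6.
Substituent prefixes are cited in alphabetical order (multiplying prefixes like di-/tri- are ignored for ordering).
Putting it together: 5-ethyl-3-iodo-6-methyloctan-4-one.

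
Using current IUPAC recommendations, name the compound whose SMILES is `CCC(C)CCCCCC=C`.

The longest chain bearing the multiple bond is 10 carbons long (decane).
There is one C=C double bond, indicated by the ending -ene.
Number the chain so that numbering from this end puts the double bond at C-1 rather than C-9.
With this numbering: the double bond between C-1 and C-2; a methyl group at C-8.
Putting it together: 8-methyldec-1-ene.

8-methyldec-1-ene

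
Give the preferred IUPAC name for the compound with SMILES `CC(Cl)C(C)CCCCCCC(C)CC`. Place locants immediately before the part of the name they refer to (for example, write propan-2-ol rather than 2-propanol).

The parent chain contains 12 carbons (dodecane).
The numbering direction is chosen so that the substituent locant set {2,3,10} is lower than {3,10,11} at the first point of difference.
That gives a chloro group at C-2; methyl groups at C-3 and C-10.
Substituent prefixes are cited in alphabetical order (multiplying prefixes like di-/tri- are ignored for ordering).
Assembling the pieces gives 2-chloro-3,10-dimethyldodecane.

2-chloro-3,10-dimethyldodecane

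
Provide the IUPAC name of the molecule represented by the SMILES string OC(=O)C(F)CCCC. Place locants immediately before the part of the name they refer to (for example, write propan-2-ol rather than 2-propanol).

2-fluorohexanoic acid

The longest chain bearing the –COOH group is 6 carbons long (hexane).
The highest-priority functional group is a carboxylic acid (terminal –COOH), so the name ends in -oic acid.
Choose the numbering such that the carboxylic acid carbon is C-1 by definition.
That gives a fluoro group at C-2.
The name is 2-fluorohexanoic acid.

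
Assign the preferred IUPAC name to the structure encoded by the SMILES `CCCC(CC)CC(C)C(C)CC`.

The parent chain contains 9 carbons (nonane).
Number the chain so that the substituent locant set {3,4,6} is lower than {4,6,7} at the first point of difference.
With this numbering: an ethyl group at C-6; methyl groups at C-3 and C-4.
The substituents are ordered alphabetically, ignoring any di-/tri- multipliers.
Putting it together: 6-ethyl-3,4-dimethylnonane.

6-ethyl-3,4-dimethylnonane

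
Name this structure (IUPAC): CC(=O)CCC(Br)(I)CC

5-bromo-5-iodoheptan-2-one

Counting along the main chain through the carbonyl gives 7 carbons: the parent is heptane.
The highest-priority functional group is a ketone (C=O on an internal carbon), so the name ends in -one.
Number the chain so that numbering from this end puts the carbonyl group at C-2 rather than C-6.
This places the carbonyl at C-2; a bromo group at C-5; an iodo group at C-5.
The substituents are ordered alphabetically, ignoring any di-/tri- multipliers.
Putting it together: 5-bromo-5-iodoheptan-2-one.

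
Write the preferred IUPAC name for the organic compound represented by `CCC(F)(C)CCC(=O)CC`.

6-fluoro-6-methyloctan-3-one

The longest chain bearing the carbonyl is 8 carbons long (octane).
The highest-priority functional group is a ketone (C=O on an internal carbon), so the name ends in -one.
Choose the numbering such that numbering from this end puts the carbonyl group at C-3 rather than C-6.
That gives the carbonyl at C-3; a fluoro group at C-6; a methyl group at C-6.
Prefixes are listed alphabetically: fluoro, methyl.
The name is 6-fluoro-6-methyloctan-3-one.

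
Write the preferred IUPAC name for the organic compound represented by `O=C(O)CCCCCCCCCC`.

undecanoic acid

The longest chain bearing the –COOH group is 11 carbons long (undecane).
The highest-priority functional group is a carboxylic acid (terminal –COOH), so the name ends in -oic acid.
The numbering direction is chosen so that the carboxylic acid carbon is C-1 by definition.
Putting it together: undecanoic acid.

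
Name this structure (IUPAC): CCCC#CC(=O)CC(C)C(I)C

The longest carbon chain that includes the carbonyl and the multiple bond has 10 carbons, so the parent hydride is decane.
The highest-priority functional group is a ketone (C=O on an internal carbon), so the name ends in -one.
The chain contains a C≡C triple bond, so the unsaturation ending is -yne.
The numbering direction is chosen so that numbering from this end puts the carbonyl group at C-5 rather than C-6.
This places the carbonyl at C-5; the triple bond between C-6 and C-7; an iodo group at C-2; a methyl group at C-3.
The substituents are ordered alphabetically, ignoring any di-/tri- multipliers.
Putting it together: 2-iodo-3-methyldec-6-yn-5-one.

2-iodo-3-methyldec-6-yn-5-one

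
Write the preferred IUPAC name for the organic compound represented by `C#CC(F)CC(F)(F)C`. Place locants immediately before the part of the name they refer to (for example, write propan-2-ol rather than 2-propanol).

Counting along the main chain through the multiple bond gives 6 carbons: the parent is hexane.
A C≡C triple bond in the chain gives the infix -yne-.
Choose the numbering such that numbering from this end puts the triple bond at C-1 rather than C-5.
That gives the triple bond between C-1 and C-2; fluoro groups at C-3 and C-5 (×2).
Putting it together: 3,5,5-trifluorohex-1-yne.

3,5,5-trifluorohex-1-yne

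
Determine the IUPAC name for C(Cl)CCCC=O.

Counting along the main chain through the –CHO group gives 5 carbons: the parent is pentane.
An aldehyde (terminal –CHO) is the principal characteristic group, giving the suffix -al.
Choose the numbering such that the aldehyde carbon is C-1 by definition.
This places a chloro group at C-5.
Putting it together: 5-chloropentanal.

5-chloropentanal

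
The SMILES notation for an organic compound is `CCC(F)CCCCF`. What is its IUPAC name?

1,5-difluoroheptane

The longest carbon chain is 7 atoms: the parent is heptane.
Number the chain so that the substituent locant set {1,5} is lower than {3,7} at the first point of difference.
That gives fluoro groups at C-1 and C-5.
Assembling the pieces gives 1,5-difluoroheptane.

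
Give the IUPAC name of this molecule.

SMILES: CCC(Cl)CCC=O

The longest chain bearing the –CHO group is 6 carbons long (hexane).
The highest-priority functional group is an aldehyde (terminal –CHO), so the name ends in -al.
Number the chain so that the aldehyde carbon is C-1 by definition.
That gives a chloro group at C-4.
Putting it together: 4-chlorohexanal.

4-chlorohexanal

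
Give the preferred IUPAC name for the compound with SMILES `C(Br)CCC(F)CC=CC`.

8-bromo-5-fluorooct-2-ene

The longest carbon chain that includes the multiple bond has 8 carbons, so the parent hydride is octane.
There is one C=C double bond, indicated by the ending -ene.
Number the chain so that numbering from this end puts the double bond at C-2 rather than C-6.
That gives the double bond between C-2 and C-3; a bromo group at C-8; a fluoro group at C-5.
The substituents are ordered alphabetically, ignoring any di-/tri- multipliers.
Putting it together: 8-bromo-5-fluorooct-2-ene.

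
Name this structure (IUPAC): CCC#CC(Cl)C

2-chlorohex-3-yne

The longest carbon chain that includes the multiple bond has 6 carbons, so the parent hydride is hexane.
The chain contains a C≡C triple bond, so the unsaturation ending is -yne.
Number the chain so that the substituent locant set {2} is lower than {5} at the first point of difference.
This places the triple bond between C-3 and C-4; a chloro group at C-2.
Assembling the pieces gives 2-chlorohex-3-yne.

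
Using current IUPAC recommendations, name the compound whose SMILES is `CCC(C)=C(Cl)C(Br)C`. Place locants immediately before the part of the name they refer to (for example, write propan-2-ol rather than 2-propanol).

The longest chain bearing the multiple bond is 6 carbons long (hexane).
A C=C double bond in the chain gives the infix -ene-.
Choose the numbering such that the substituent locant set {2,3,4} is lower than {3,4,5} at the first point of difference.
With this numbering: the double bond between C-3 and C-4; a bromo group at C-2; a chloro group at C-3; a methyl group at C-4.
Substituent prefixes are cited in alphabetical order (multiplying prefixes like di-/tri- are ignored for ordering).
Assembling the pieces gives 2-bromo-3-chloro-4-methylhex-3-ene.

2-bromo-3-chloro-4-methylhex-3-ene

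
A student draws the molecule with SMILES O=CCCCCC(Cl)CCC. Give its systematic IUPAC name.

Counting along the main chain through the –CHO group gives 9 carbons: the parent is nonane.
The highest-priority functional group is an aldehyde (terminal –CHO), so the name ends in -al.
Choose the numbering such that the aldehyde carbon is C-1 by definition.
This places a chloro group at C-6.
Assembling the pieces gives 6-chlorononanal.

6-chlorononanal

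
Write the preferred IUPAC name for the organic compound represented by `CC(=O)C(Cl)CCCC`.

The longest chain bearing the carbonyl is 7 carbons long (heptane).
The highest-priority functional group is a ketone (C=O on an internal carbon), so the name ends in -one.
Number the chain so that numbering from this end puts the carbonyl group at C-2 rather than C-6.
This places the carbonyl at C-2; a chloro group at C-3.
Assembling the pieces gives 3-chloroheptan-2-one.

3-chloroheptan-2-one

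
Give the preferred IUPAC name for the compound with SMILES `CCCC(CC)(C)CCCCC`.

The longest carbon chain is 9 atoms: the parent is nonane.
The numbering direction is chosen so that the substituent locant set {4,4} is lower than {6,6} at the first point of difference.
With this numbering: an ethyl group at C-4; a methyl group at C-4.
Prefixes are listed alphabetically: ethyl, methyl.
Putting it together: 4-ethyl-4-methylnonane.

4-ethyl-4-methylnonane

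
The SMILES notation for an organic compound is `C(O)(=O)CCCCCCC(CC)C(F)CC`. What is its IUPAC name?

8-ethyl-9-fluoroundecanoic acid

The longest carbon chain that includes the –COOH group has 11 carbons, so the parent hydride is undecane.
A carboxylic acid (terminal –COOH) is the principal characteristic group, giving the suffix -oic acid.
The numbering direction is chosen so that the carboxylic acid carbon is C-1 by definition.
With this numbering: an ethyl group at C-8; a fluoro group at C-9.
The substituents are ordered alphabetically, ignoring any di-/tri- multipliers.
The name is 8-ethyl-9-fluoroundecanoic acid.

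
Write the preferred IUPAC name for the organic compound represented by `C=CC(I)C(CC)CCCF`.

4-ethyl-7-fluoro-3-iodohept-1-ene

The longest carbon chain that includes the multiple bond has 7 carbons, so the parent hydride is heptane.
There is one C=C double bond, indicated by the ending -ene.
Choose the numbering such that numbering from this end puts the double bond at C-1 rather than C-6.
That gives the double bond between C-1 and C-2; an ethyl group at C-4; a fluoro group at C-7; an iodo group at C-3.
Prefixes are listed alphabetically: ethyl, fluoro, iodo.
Assembling the pieces gives 4-ethyl-7-fluoro-3-iodohept-1-ene.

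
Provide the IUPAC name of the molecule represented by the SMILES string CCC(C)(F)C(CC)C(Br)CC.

The longest carbon chain is 7 atoms: the parent is heptane.
Choose the numbering such that the substituent locant set {3,3,4,5} is lower than {3,4,5,5} at the first point of difference.
With this numbering: a bromo group at C-5; an ethyl group at C-4; a fluoro group at C-3; a methyl group at C-3.
The substituents are ordered alphabetically, ignoring any di-/tri- multipliers.
The name is 5-bromo-4-ethyl-3-fluoro-3-methylheptane.

5-bromo-4-ethyl-3-fluoro-3-methylheptane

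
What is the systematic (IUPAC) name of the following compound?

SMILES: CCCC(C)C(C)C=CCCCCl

1-chloro-6,7-dimethyldec-4-ene

The longest carbon chain that includes the multiple bond has 10 carbons, so the parent hydride is decane.
There is one C=C double bond, indicated by the ending -ene.
Number the chain so that numbering from this end puts the double bond at C-4 rather than C-6.
This places the double bond between C-4 and C-5; a chloro group at C-1; methyl groups at C-6 and C-7.
Substituent prefixes are cited in alphabetical order (multiplying prefixes like di-/tri- are ignored for ordering).
Assembling the pieces gives 1-chloro-6,7-dimethyldec-4-ene.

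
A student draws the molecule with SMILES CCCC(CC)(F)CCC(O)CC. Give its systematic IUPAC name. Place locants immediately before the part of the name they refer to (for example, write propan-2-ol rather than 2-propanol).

6-ethyl-6-fluorononan-3-ol

Counting along the main chain through the –OH group gives 9 carbons: the parent is nonane.
The principal characteristic group is an alcohol (–OH), named with the suffix -ol.
Choose the numbering such that numbering from this end puts the hydroxyl group at C-3 rather than C-7.
This places the hydroxyl at C-3; an ethyl group at C-6; a fluoro group at C-6.
Substituent prefixes are cited in alphabetical order (multiplying prefixes like di-/tri- are ignored for ordering).
The name is 6-ethyl-6-fluorononan-3-ol.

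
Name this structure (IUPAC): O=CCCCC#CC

hept-5-ynal

The longest carbon chain that includes the –CHO group and the multiple bond has 7 carbons, so the parent hydride is heptane.
The highest-priority functional group is an aldehyde (terminal –CHO), so the name ends in -al.
There is one C≡C triple bond, indicated by the ending -yne.
The numbering direction is chosen so that the aldehyde carbon is C-1 by definition.
This places the triple bond between C-5 and C-6.
The name is hept-5-ynal.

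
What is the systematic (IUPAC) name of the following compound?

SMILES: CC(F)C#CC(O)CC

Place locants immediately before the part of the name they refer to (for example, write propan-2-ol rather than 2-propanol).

6-fluorohept-4-yn-3-ol

The longest chain bearing the –OH group and the multiple bond is 7 carbons long (heptane).
The highest-priority functional group is an alcohol (–OH), so the name ends in -ol.
A C≡C triple bond in the chain gives the infix -yne-.
Choose the numbering such that numbering from this end puts the hydroxyl group at C-3 rather than C-5.
That gives the hydroxyl at C-3; the triple bond between C-4 and C-5; a fluoro group at C-6.
Assembling the pieces gives 6-fluorohept-4-yn-3-ol.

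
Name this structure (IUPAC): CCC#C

The longest chain bearing the multiple bond is 4 carbons long (butane).
A C≡C triple bond in the chain gives the infix -yne-.
Number the chain so that numbering from this end puts the triple bond at C-1 rather than C-3.
That gives the triple bond between C-1 and C-2.
The name is but-1-yne.

but-1-yne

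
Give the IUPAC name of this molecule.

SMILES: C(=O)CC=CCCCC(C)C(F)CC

9-fluoro-8-methylundec-3-enal

Counting along the main chain through the –CHO group and the multiple bond gives 11 carbons: the parent is undecane.
An aldehyde (terminal –CHO) is the principal characteristic group, giving the suffix -al.
The chain contains a C=C double bond, so the unsaturation ending is -ene.
Choose the numbering such that the aldehyde carbon is C-1 by definition.
This places the double bond between C-3 and C-4; a fluoro group at C-9; a methyl group at C-8.
The substituents are ordered alphabetically, ignoring any di-/tri- multipliers.
Assembling the pieces gives 9-fluoro-8-methylundec-3-enal.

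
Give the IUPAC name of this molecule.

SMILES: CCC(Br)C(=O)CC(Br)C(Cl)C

3,6-dibromo-7-chlorooctan-4-one

The longest carbon chain that includes the carbonyl has 8 carbons, so the parent hydride is octane.
The principal characteristic group is a ketone (C=O on an internal carbon), named with the suffix -one.
Number the chain so that numbering from this end puts the carbonyl group at C-4 rather than C-5.
This places the carbonyl at C-4; bromo groups at C-3 and C-6; a chloro group at C-7.
The substituents are ordered alphabetically, ignoring any di-/tri- multipliers.
Putting it together: 3,6-dibromo-7-chlorooctan-4-one.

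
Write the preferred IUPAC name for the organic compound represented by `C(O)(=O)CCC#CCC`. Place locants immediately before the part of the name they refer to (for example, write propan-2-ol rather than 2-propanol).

The longest chain bearing the –COOH group and the multiple bond is 7 carbons long (heptane).
A carboxylic acid (terminal –COOH) is the principal characteristic group, giving the suffix -oic acid.
A C≡C triple bond in the chain gives the infix -yne-.
The numbering direction is chosen so that the carboxylic acid carbon is C-1 by definition.
With this numbering: the triple bond between C-4 and C-5.
The name is hept-4-ynoic acid.

hept-4-ynoic acid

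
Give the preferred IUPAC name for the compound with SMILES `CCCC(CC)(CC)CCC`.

The parent chain contains 7 carbons (heptane).
Both numbering directions give the same locant set; either may be used.
This places two ethyl groups at C-4.
The name is 4,4-diethylheptane.

4,4-diethylheptane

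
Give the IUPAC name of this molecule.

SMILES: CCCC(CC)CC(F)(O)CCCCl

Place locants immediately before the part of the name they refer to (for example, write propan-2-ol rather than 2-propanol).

The longest chain bearing the –OH group is 9 carbons long (nonane).
The highest-priority functional group is an alcohol (–OH), so the name ends in -ol.
The numbering direction is chosen so that numbering from this end puts the hydroxyl group at C-4 rather than C-6.
With this numbering: the hydroxyl at C-4; a chloro group at C-1; an ethyl group at C-6; a fluoro group at C-4.
Substituent prefixes are cited in alphabetical order (multiplying prefixes like di-/tri- are ignored for ordering).
The name is 1-chloro-6-ethyl-4-fluorononan-4-ol.

1-chloro-6-ethyl-4-fluorononan-4-ol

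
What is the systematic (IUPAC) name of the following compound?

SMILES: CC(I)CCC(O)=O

Counting along the main chain through the –COOH group gives 5 carbons: the parent is pentane.
A carboxylic acid (terminal –COOH) is the principal characteristic group, giving the suffix -oic acid.
Number the chain so that the carboxylic acid carbon is C-1 by definition.
With this numbering: an iodo group at C-4.
Putting it together: 4-iodopentanoic acid.

4-iodopentanoic acid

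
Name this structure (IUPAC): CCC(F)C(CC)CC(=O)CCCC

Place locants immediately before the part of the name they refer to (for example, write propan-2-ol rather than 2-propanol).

The longest chain bearing the carbonyl is 10 carbons long (decane).
The principal characteristic group is a ketone (C=O on an internal carbon), named with the suffix -one.
The numbering direction is chosen so that numbering from this end puts the carbonyl group at C-5 rather than C-6.
That gives the carbonyl at C-5; an ethyl group at C-7; a fluoro group at C-8.
Substituent prefixes are cited in alphabetical order (multiplying prefixes like di-/tri- are ignored for ordering).
The name is 7-ethyl-8-fluorodecan-5-one.

7-ethyl-8-fluorodecan-5-one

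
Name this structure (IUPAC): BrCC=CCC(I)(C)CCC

The longest chain bearing the multiple bond is 8 carbons long (octane).
There is one C=C double bond, indicated by the ending -ene.
Number the chain so that numbering from this end puts the double bond at C-2 rather than C-6.
With this numbering: the double bond between C-2 and C-3; a bromo group at C-1; an iodo group at C-5; a methyl group at C-5.
The substituents are ordered alphabetically, ignoring any di-/tri- multipliers.
Assembling the pieces gives 1-bromo-5-iodo-5-methyloct-2-ene.

1-bromo-5-iodo-5-methyloct-2-ene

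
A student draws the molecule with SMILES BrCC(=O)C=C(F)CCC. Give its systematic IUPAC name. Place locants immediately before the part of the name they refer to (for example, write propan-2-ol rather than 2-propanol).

1-bromo-4-fluorohept-3-en-2-one

Counting along the main chain through the carbonyl and the multiple bond gives 7 carbons: the parent is heptane.
The principal characteristic group is a ketone (C=O on an internal carbon), named with the suffix -one.
A C=C double bond in the chain gives the infix -ene-.
The numbering direction is chosen so that numbering from this end puts the carbonyl group at C-2 rather than C-6.
That gives the carbonyl at C-2; the double bond between C-3 and C-4; a bromo group at C-1; a fluoro group at C-4.
The substituents are ordered alphabetically, ignoring any di-/tri- multipliers.
Assembling the pieces gives 1-bromo-4-fluorohept-3-en-2-one.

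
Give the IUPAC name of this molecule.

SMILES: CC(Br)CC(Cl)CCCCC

2-bromo-4-chlorononane

The parent chain contains 9 carbons (nonane).
The numbering direction is chosen so that the substituent locant set {2,4} is lower than {6,8} at the first point of difference.
This places a bromo group at C-2; a chloro group at C-4.
Prefixes are listed alphabetically: bromo, chloro.
Putting it together: 2-bromo-4-chlorononane.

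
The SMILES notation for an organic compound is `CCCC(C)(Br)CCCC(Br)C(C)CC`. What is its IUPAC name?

The longest carbon chain is 11 atoms: the parent is undecane.
Choose the numbering such that the substituent locant set {3,4,8,8} is lower than {4,4,8,9} at the first point of difference.
That gives bromo groups at C-4 and C-8; methyl groups at C-3 and C-8.
The substituents are ordered alphabetically, ignoring any di-/tri- multipliers.
The name is 4,8-dibromo-3,8-dimethylundecane.

4,8-dibromo-3,8-dimethylundecane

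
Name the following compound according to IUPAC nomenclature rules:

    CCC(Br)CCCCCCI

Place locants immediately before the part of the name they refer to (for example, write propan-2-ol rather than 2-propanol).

The parent chain contains 9 carbons (nonane).
The numbering direction is chosen so that the substituent locant set {1,7} is lower than {3,9} at the first point of difference.
With this numbering: a bromo group at C-7; an iodo group at C-1.
Prefixes are listed alphabetically: bromo, iodo.
Assembling the pieces gives 7-bromo-1-iodononane.

7-bromo-1-iodononane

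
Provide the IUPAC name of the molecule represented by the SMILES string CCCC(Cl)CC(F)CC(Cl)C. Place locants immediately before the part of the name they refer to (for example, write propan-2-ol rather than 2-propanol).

The longest continuous carbon chain has 9 atoms, so the parent hydride is nonane.
The numbering direction is chosen so that the substituent locant set {2,4,6} is lower than {4,6,8} at the first point of difference.
With this numbering: chloro groups at C-2 and C-6; a fluoro group at C-4.
Substituent prefixes are cited in alphabetical order (multiplying prefixes like di-/tri- are ignored for ordering).
Putting it together: 2,6-dichloro-4-fluorononane.

2,6-dichloro-4-fluorononane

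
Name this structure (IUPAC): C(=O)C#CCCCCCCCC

undec-2-ynal

Counting along the main chain through the –CHO group and the multiple bond gives 11 carbons: the parent is undecane.
The principal characteristic group is an aldehyde (terminal –CHO), named with the suffix -al.
A C≡C triple bond in the chain gives the infix -yne-.
Number the chain so that the aldehyde carbon is C-1 by definition.
This places the triple bond between C-2 and C-3.
The name is undec-2-ynal.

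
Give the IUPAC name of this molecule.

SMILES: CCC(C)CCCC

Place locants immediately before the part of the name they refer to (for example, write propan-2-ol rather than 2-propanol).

The longest continuous carbon chain has 7 atoms, so the parent hydride is heptane.
Number the chain so that the substituent locant set {3} is lower than {5} at the first point of difference.
This places a methyl group at C-3.
Putting it together: 3-methylheptane.

3-methylheptane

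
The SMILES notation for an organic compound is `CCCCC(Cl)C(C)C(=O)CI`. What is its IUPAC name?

Counting along the main chain through the carbonyl gives 8 carbons: the parent is octane.
The principal characteristic group is a ketone (C=O on an internal carbon), named with the suffix -one.
The numbering direction is chosen so that numbering from this end puts the carbonyl group at C-2 rather than C-7.
With this numbering: the carbonyl at C-2; a chloro group at C-4; an iodo group at C-1; a methyl group at C-3.
The substituents are ordered alphabetically, ignoring any di-/tri- multipliers.
Assembling the pieces gives 4-chloro-1-iodo-3-methyloctan-2-one.

4-chloro-1-iodo-3-methyloctan-2-one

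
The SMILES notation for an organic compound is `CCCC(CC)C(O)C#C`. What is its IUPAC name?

Counting along the main chain through the –OH group and the multiple bond gives 7 carbons: the parent is heptane.
An alcohol (–OH) is the principal characteristic group, giving the suffix -ol.
There is one C≡C triple bond, indicated by the ending -yne.
Number the chain so that numbering from this end puts the hydroxyl group at C-3 rather than C-5.
That gives the hydroxyl at C-3; the triple bond between C-1 and C-2; an ethyl group at C-4.
The name is 4-ethylhept-1-yn-3-ol.

4-ethylhept-1-yn-3-ol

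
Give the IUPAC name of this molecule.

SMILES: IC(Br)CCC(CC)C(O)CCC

8-bromo-5-ethyl-8-iodooctan-4-ol

Counting along the main chain through the –OH group gives 8 carbons: the parent is octane.
An alcohol (–OH) is the principal characteristic group, giving the suffix -ol.
Choose the numbering such that numbering from this end puts the hydroxyl group at C-4 rather than C-5.
With this numbering: the hydroxyl at C-4; a bromo group at C-8; an ethyl group at C-5; an iodo group at C-8.
Substituent prefixes are cited in alphabetical order (multiplying prefixes like di-/tri- are ignored for ordering).
Assembling the pieces gives 8-bromo-5-ethyl-8-iodooctan-4-ol.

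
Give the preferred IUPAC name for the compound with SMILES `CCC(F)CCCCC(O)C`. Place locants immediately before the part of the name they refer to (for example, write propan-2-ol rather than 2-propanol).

Counting along the main chain through the –OH group gives 9 carbons: the parent is nonane.
An alcohol (–OH) is the principal characteristic group, giving the suffix -ol.
Number the chain so that numbering from this end puts the hydroxyl group at C-2 rather than C-8.
That gives the hydroxyl at C-2; a fluoro group at C-7.
Assembling the pieces gives 7-fluorononan-2-ol.

7-fluorononan-2-ol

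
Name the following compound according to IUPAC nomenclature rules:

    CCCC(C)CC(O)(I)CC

Counting along the main chain through the –OH group gives 8 carbons: the parent is octane.
An alcohol (–OH) is the principal characteristic group, giving the suffix -ol.
Number the chain so that numbering from this end puts the hydroxyl group at C-3 rather than C-6.
That gives the hydroxyl at C-3; an iodo group at C-3; a methyl group at C-5.
The substituents are ordered alphabetically, ignoring any di-/tri- multipliers.
Putting it together: 3-iodo-5-methyloctan-3-ol.

3-iodo-5-methyloctan-3-ol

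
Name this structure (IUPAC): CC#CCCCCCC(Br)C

9-bromodec-2-yne

The longest carbon chain that includes the multiple bond has 10 carbons, so the parent hydride is decane.
The chain contains a C≡C triple bond, so the unsaturation ending is -yne.
The numbering direction is chosen so that numbering from this end puts the triple bond at C-2 rather than C-8.
This places the triple bond between C-2 and C-3; a bromo group at C-9.
Putting it together: 9-bromodec-2-yne.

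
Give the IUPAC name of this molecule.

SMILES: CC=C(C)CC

3-methylpent-2-ene

The longest chain bearing the multiple bond is 5 carbons long (pentane).
A C=C double bond in the chain gives the infix -ene-.
Choose the numbering such that numbering from this end puts the double bond at C-2 rather than C-3.
This places the double bond between C-2 and C-3; a methyl group at C-3.
The name is 3-methylpent-2-ene.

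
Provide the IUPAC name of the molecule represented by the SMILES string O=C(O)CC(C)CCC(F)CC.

The longest chain bearing the –COOH group is 8 carbons long (octane).
The highest-priority functional group is a carboxylic acid (terminal –COOH), so the name ends in -oic acid.
Number the chain so that the carboxylic acid carbon is C-1 by definition.
This places a fluoro group at C-6; a methyl group at C-3.
The substituents are ordered alphabetically, ignoring any di-/tri- multipliers.
Putting it together: 6-fluoro-3-methyloctanoic acid.

6-fluoro-3-methyloctanoic acid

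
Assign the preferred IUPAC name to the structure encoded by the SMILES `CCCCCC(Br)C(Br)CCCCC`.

The parent chain contains 12 carbons (dodecane).
Numbering from either end gives identical locants here.
This places bromo groups at C-6 and C-7.
Assembling the pieces gives 6,7-dibromododecane.

6,7-dibromododecane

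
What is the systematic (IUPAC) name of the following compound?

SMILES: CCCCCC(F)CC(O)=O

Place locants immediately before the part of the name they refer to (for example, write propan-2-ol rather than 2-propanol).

3-fluorooctanoic acid

Counting along the main chain through the –COOH group gives 8 carbons: the parent is octane.
The principal characteristic group is a carboxylic acid (terminal –COOH), named with the suffix -oic acid.
The numbering direction is chosen so that the carboxylic acid carbon is C-1 by definition.
That gives a fluoro group at C-3.
Putting it together: 3-fluorooctanoic acid.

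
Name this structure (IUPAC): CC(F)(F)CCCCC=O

6,6-difluoroheptanal

The longest chain bearing the –CHO group is 7 carbons long (heptane).
The highest-priority functional group is an aldehyde (terminal –CHO), so the name ends in -al.
Number the chain so that the aldehyde carbon is C-1 by definition.
With this numbering: two fluoro groups at C-6.
Assembling the pieces gives 6,6-difluoroheptanal.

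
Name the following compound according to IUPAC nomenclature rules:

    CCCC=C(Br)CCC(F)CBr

Counting along the main chain through the multiple bond gives 9 carbons: the parent is nonane.
The chain contains a C=C double bond, so the unsaturation ending is -ene.
The numbering direction is chosen so that numbering from this end puts the double bond at C-4 rather than C-5.
This places the double bond between C-4 and C-5; bromo groups at C-5 and C-9; a fluoro group at C-8.
Prefixes are listed alphabetically: bromo, fluoro.
Putting it together: 5,9-dibromo-8-fluoronon-4-ene.

5,9-dibromo-8-fluoronon-4-ene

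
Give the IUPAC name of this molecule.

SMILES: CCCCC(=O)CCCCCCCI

12-iodododecan-5-one

The longest carbon chain that includes the carbonyl has 12 carbons, so the parent hydride is dodecane.
The highest-priority functional group is a ketone (C=O on an internal carbon), so the name ends in -one.
The numbering direction is chosen so that numbering from this end puts the carbonyl group at C-5 rather than C-8.
With this numbering: the carbonyl at C-5; an iodo group at C-12.
The name is 12-iodododecan-5-one.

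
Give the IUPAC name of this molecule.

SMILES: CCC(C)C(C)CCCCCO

The longest chain bearing the –OH group is 9 carbons long (nonane).
An alcohol (–OH) is the principal characteristic group, giving the suffix -ol.
Choose the numbering such that numbering from this end puts the hydroxyl group at C-1 rather than C-9.
That gives the hydroxyl at C-1; methyl groups at C-6 and C-7.
Putting it together: 6,7-dimethylnonan-1-ol.

6,7-dimethylnonan-1-ol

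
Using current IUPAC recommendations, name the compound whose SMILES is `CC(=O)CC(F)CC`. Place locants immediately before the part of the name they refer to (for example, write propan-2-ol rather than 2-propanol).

The longest chain bearing the carbonyl is 6 carbons long (hexane).
A ketone (C=O on an internal carbon) is the principal characteristic group, giving the suffix -one.
The numbering direction is chosen so that numbering from this end puts the carbonyl group at C-2 rather than C-5.
That gives the carbonyl at C-2; a fluoro group at C-4.
The name is 4-fluorohexan-2-one.

4-fluorohexan-2-one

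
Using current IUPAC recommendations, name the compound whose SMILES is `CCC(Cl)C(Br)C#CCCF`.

5-bromo-6-chloro-1-fluorooct-3-yne

Counting along the main chain through the multiple bond gives 8 carbons: the parent is octane.
The chain contains a C≡C triple bond, so the unsaturation ending is -yne.
The numbering direction is chosen so that numbering from this end puts the triple bond at C-3 rather than C-5.
That gives the triple bond between C-3 and C-4; a bromo group at C-5; a chloro group at C-6; a fluoro group at C-1.
The substituents are ordered alphabetically, ignoring any di-/tri- multipliers.
Putting it together: 5-bromo-6-chloro-1-fluorooct-3-yne.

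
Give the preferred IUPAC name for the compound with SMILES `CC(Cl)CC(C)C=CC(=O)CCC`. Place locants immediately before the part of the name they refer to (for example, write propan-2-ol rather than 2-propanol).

The longest carbon chain that includes the carbonyl and the multiple bond has 10 carbons, so the parent hydride is decane.
A ketone (C=O on an internal carbon) is the principal characteristic group, giving the suffix -one.
There is one C=C double bond, indicated by the ending -ene.
Choose the numbering such that numbering from this end puts the carbonyl group at C-4 rather than C-7.
With this numbering: the carbonyl at C-4; the double bond between C-5 and C-6; a chloro group at C-9; a methyl group at C-7.
Prefixes are listed alphabetically: chloro, methyl.
Assembling the pieces gives 9-chloro-7-methyldec-5-en-4-one.

9-chloro-7-methyldec-5-en-4-one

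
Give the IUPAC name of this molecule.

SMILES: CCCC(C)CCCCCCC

The parent chain contains 11 carbons (undecane).
The numbering direction is chosen so that the substituent locant set {4} is lower than {8} at the first point of difference.
With this numbering: a methyl group at C-4.
Putting it together: 4-methylundecane.

4-methylundecane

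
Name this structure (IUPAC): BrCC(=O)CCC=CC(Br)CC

Counting along the main chain through the carbonyl and the multiple bond gives 9 carbons: the parent is nonane.
The highest-priority functional group is a ketone (C=O on an internal carbon), so the name ends in -one.
A C=C double bond in the chain gives the infix -ene-.
Choose the numbering such that numbering from this end puts the carbonyl group at C-2 rather than C-8.
That gives the carbonyl at C-2; the double bond between C-5 and C-6; bromo groups at C-1 and C-7.
Putting it together: 1,7-dibromonon-5-en-2-one.

1,7-dibromonon-5-en-2-one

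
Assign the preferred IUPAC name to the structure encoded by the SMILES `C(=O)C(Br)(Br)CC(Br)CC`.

2,2,4-tribromohexanal

Counting along the main chain through the –CHO group gives 6 carbons: the parent is hexane.
The highest-priority functional group is an aldehyde (terminal –CHO), so the name ends in -al.
The numbering direction is chosen so that the aldehyde carbon is C-1 by definition.
This places bromo groups at C-2 (×2) and C-4.
The name is 2,2,4-tribromohexanal.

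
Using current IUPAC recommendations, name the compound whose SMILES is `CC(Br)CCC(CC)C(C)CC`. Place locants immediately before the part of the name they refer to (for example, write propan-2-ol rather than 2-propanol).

The longest carbon chain is 8 atoms: the parent is octane.
Choose the numbering such that the substituent locant set {2,5,6} is lower than {3,4,7} at the first point of difference.
With this numbering: a bromo group at C-2; an ethyl group at C-5; a methyl group at C-6.
Prefixes are listed alphabetically: bromo, ethyl, methyl.
The name is 2-bromo-5-ethyl-6-methyloctane.

2-bromo-5-ethyl-6-methyloctane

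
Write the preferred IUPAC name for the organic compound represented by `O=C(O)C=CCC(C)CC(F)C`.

7-fluoro-5-methyloct-2-enoic acid

Counting along the main chain through the –COOH group and the multiple bond gives 8 carbons: the parent is octane.
The principal characteristic group is a carboxylic acid (terminal –COOH), named with the suffix -oic acid.
There is one C=C double bond, indicated by the ending -ene.
The numbering direction is chosen so that the carboxylic acid carbon is C-1 by definition.
With this numbering: the double bond between C-2 and C-3; a fluoro group at C-7; a methyl group at C-5.
Prefixes are listed alphabetically: fluoro, methyl.
Assembling the pieces gives 7-fluoro-5-methyloct-2-enoic acid.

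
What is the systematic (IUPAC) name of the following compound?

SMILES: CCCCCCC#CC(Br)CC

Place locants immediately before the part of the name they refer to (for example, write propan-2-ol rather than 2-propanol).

Counting along the main chain through the multiple bond gives 11 carbons: the parent is undecane.
There is one C≡C triple bond, indicated by the ending -yne.
The numbering direction is chosen so that numbering from this end puts the triple bond at C-4 rather than C-7.
That gives the triple bond between C-4 and C-5; a bromo group at C-3.
The name is 3-bromoundec-4-yne.

3-bromoundec-4-yne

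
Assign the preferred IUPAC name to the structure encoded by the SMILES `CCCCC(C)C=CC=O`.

The longest carbon chain that includes the –CHO group and the multiple bond has 8 carbons, so the parent hydride is octane.
The highest-priority functional group is an aldehyde (terminal –CHO), so the name ends in -al.
A C=C double bond in the chain gives the infix -ene-.
Choose the numbering such that the aldehyde carbon is C-1 by definition.
That gives the double bond between C-2 and C-3; a methyl group at C-4.
Assembling the pieces gives 4-methyloct-2-enal.

4-methyloct-2-enal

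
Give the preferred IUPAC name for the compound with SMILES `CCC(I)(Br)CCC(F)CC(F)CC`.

3-bromo-6,8-difluoro-3-iododecane

The longest carbon chain is 10 atoms: the parent is decane.
Choose the numbering such that the substituent locant set {3,3,6,8} is lower than {3,5,8,8} at the first point of difference.
This places a bromo group at C-3; fluoro groups at C-6 and C-8; an iodo group at C-3.
Substituent prefixes are cited in alphabetical order (multiplying prefixes like di-/tri- are ignored for ordering).
Assembling the pieces gives 3-bromo-6,8-difluoro-3-iododecane.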